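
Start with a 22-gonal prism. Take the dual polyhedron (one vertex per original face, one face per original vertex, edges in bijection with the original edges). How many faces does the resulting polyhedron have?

The base solid has V = 44, E = 66, F = 24.
The dual swaps V and F and preserves E: V′ = F = 24, E′ = E = 66, F′ = V = 44.

44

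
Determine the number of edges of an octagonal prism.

24

A prism on an n-gon has two n-gon bases and n rectangular sides: V = 2·8 = 16, E = 3·8 = 24, F = 8 + 2 = 10.
Check: V − E + F = 16 − 24 + 10 = 2.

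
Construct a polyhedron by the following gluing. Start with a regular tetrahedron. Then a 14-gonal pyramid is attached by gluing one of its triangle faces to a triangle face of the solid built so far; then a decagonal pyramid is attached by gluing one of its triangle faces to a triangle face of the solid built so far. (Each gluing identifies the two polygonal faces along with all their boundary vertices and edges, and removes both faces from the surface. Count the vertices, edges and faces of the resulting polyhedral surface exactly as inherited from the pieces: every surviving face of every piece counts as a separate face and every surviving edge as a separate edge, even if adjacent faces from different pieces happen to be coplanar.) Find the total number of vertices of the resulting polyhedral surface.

A regular tetrahedron: V=4, E=6, F=4.
Attach a 14-gonal pyramid (V=15, E=28, F=15) along a 3-gon: merge 3 vertices and 3 edges, delete both glued faces → V=16, E=31, F=17.
Attach a decagonal pyramid (V=11, E=20, F=11) along a 3-gon: merge 3 vertices and 3 edges, delete both glued faces → V=24, E=48, F=26.
Check: V − E + F = 24 − 48 + 26 = 2.

24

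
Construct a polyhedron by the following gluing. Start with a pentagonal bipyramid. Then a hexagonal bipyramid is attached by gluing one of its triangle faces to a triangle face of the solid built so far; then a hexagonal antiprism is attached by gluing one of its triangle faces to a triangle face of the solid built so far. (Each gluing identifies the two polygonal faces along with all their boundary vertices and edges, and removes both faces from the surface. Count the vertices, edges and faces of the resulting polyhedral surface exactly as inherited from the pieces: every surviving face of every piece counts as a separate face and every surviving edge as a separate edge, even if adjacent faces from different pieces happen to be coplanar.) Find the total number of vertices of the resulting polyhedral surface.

21

A pentagonal bipyramid: V=7, E=15, F=10.
Attach a hexagonal bipyramid (V=8, E=18, F=12) along a 3-gon: merge 3 vertices and 3 edges, delete both glued faces → V=12, E=30, F=20.
Attach a hexagonal antiprism (V=12, E=24, F=14) along a 3-gon: merge 3 vertices and 3 edges, delete both glued faces → V=21, E=51, F=32.
Check: V − E + F = 21 − 51 + 32 = 2.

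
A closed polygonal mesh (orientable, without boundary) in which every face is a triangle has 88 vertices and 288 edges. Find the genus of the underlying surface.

5

Every face is a triangle and each edge borders two faces, so 3F = 2·288, giving F = 192.
χ = V − E + F = 88 − 288 + 192 = -8.
For a closed orientable surface χ = 2 − 2g, so g = (2 − (-8))/2 = 5.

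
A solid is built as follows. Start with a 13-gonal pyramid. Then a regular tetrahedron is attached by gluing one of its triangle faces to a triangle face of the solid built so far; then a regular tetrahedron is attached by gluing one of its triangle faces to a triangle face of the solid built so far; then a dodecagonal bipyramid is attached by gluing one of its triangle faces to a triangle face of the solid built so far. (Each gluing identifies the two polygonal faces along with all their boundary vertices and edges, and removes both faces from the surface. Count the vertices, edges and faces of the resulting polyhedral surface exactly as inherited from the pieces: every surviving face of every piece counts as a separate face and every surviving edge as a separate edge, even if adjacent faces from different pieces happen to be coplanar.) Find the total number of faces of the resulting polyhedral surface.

A 13-gonal pyramid: V=14, E=26, F=14.
Attach a regular tetrahedron (V=4, E=6, F=4) along a 3-gon: merge 3 vertices and 3 edges, delete both glued faces → V=15, E=29, F=16.
Attach a regular tetrahedron (V=4, E=6, F=4) along a 3-gon: merge 3 vertices and 3 edges, delete both glued faces → V=16, E=32, F=18.
Attach a dodecagonal bipyramid (V=14, E=36, F=24) along a 3-gon: merge 3 vertices and 3 edges, delete both glued faces → V=27, E=65, F=40.
Check: V − E + F = 27 − 65 + 40 = 2.

40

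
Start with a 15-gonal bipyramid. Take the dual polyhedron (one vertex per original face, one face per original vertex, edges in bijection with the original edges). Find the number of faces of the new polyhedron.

17

The base solid has V = 17, E = 45, F = 30.
The dual swaps V and F and preserves E: V′ = F = 30, E′ = E = 45, F′ = V = 17.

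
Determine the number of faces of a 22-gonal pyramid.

A pyramid on an n-gon base has one n-gon and n triangles: V = 22 + 1 = 23, E = 2·22 = 44, F = 22 + 1 = 23.
Check: V − E + F = 23 − 44 + 23 = 2.

23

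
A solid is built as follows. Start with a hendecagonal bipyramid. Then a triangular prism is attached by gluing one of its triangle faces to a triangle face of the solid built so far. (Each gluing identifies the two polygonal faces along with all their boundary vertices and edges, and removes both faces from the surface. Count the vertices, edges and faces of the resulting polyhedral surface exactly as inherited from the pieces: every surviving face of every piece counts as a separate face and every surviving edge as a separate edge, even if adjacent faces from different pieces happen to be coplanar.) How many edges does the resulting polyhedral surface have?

39

A hendecagonal bipyramid: V=13, E=33, F=22.
Attach a triangular prism (V=6, E=9, F=5) along a 3-gon: merge 3 vertices and 3 edges, delete both glued faces → V=16, E=39, F=25.
Check: V − E + F = 16 − 39 + 25 = 2.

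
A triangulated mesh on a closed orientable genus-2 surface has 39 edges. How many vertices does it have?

11

χ = 2 − 2·2 = -2, and every face is a triangle so 3F = 2E.
F = 2E/3 = 26. Then V = -2 + E − F = -2 + 39 − 26 = 11.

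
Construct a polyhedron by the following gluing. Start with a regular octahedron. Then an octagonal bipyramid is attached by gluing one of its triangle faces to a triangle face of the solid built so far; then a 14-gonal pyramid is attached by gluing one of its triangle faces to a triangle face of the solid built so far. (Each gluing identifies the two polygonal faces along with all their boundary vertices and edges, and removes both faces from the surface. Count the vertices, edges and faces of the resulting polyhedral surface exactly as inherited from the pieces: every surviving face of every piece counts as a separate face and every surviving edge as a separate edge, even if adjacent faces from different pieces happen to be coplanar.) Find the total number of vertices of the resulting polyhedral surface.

A regular octahedron: V=6, E=12, F=8.
Attach an octagonal bipyramid (V=10, E=24, F=16) along a 3-gon: merge 3 vertices and 3 edges, delete both glued faces → V=13, E=33, F=22.
Attach a 14-gonal pyramid (V=15, E=28, F=15) along a 3-gon: merge 3 vertices and 3 edges, delete both glued faces → V=25, E=58, F=35.
Check: V − E + F = 25 − 58 + 35 = 2.

25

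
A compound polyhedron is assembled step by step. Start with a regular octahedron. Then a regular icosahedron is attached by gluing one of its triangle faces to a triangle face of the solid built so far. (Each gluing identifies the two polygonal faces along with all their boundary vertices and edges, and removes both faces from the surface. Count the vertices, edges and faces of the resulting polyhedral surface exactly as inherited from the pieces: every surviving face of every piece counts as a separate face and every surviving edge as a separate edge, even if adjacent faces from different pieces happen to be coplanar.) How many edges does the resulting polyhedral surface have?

39

A regular octahedron: V=6, E=12, F=8.
Attach a regular icosahedron (V=12, E=30, F=20) along a 3-gon: merge 3 vertices and 3 edges, delete both glued faces → V=15, E=39, F=26.
Check: V − E + F = 15 − 39 + 26 = 2.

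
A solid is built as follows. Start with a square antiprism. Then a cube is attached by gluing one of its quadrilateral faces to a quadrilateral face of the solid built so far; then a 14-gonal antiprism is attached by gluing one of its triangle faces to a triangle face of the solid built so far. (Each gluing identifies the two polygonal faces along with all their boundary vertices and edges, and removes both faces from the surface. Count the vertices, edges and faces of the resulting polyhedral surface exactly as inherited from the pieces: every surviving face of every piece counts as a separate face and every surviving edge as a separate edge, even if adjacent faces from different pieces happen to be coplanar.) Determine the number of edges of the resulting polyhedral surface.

77

A square antiprism: V=8, E=16, F=10.
Attach a cube (V=8, E=12, F=6) along a 4-gon: merge 4 vertices and 4 edges, delete both glued faces → V=12, E=24, F=14.
Attach a 14-gonal antiprism (V=28, E=56, F=30) along a 3-gon: merge 3 vertices and 3 edges, delete both glued faces → V=37, E=77, F=42.
Check: V − E + F = 37 − 77 + 42 = 2.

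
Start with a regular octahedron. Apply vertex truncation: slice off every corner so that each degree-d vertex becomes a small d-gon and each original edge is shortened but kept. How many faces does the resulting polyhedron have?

14

The base solid has V = 6, E = 12, F = 8.
Truncation replaces each original edge-end by a new vertex, so V′ = 2E = 24.
Each original edge survives, and each old vertex of degree d contributes d new edges; summing degrees gives Σd = 2E, so E′ = E + 2E = 3E = 36.
Each original face survives and each original vertex becomes one new face: F′ = F + V = 14.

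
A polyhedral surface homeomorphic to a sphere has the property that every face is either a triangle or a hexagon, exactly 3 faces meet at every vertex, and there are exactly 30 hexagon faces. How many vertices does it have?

Let x be the number of triangles; then F = 30 + x.
Edge–face incidences: 2E = 6·30 + 3·x = 180 + 3x.
Every vertex has degree 3, so 3V = 2E.
Euler: V − E + F = 2 ⇒ (2E)/3 − E + (30 + x) = 2.
Multiply by 6: 2·(2E) − 3·(2E) + 6·(30 + x) = 12, i.e. 180 + 6x − (180 + 3x) = 12.
Collecting terms: 3x = 12, so x = 4.
Then 2E = 180 + 3·4 = 192, so E = 96, V = 2E/3 = 64, F = 30 + 4 = 34.

64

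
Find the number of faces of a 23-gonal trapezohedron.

46

The n-trapezohedron (dual of the n-antiprism) has V = 2·23 + 2 = 48, E = 4·23 = 92, F = 2·23 = 46.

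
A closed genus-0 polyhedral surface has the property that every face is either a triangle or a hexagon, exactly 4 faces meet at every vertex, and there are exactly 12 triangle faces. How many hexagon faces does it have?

Let x be the number of hexagons; then F = 12 + x.
Edge–face incidences: 2E = 3·12 + 6·x = 36 + 6x.
Every vertex has degree 4, so 4V = 2E.
Euler: V − E + F = 2 ⇒ (2E)/4 − E + (12 + x) = 2.
Multiply by 8: 2·(2E) − 4·(2E) + 8·(12 + x) = 16, i.e. 96 + 8x − 2·(36 + 6x) = 16.
Collecting terms: −4x + 24 = 16, so −4x = −8, so x = 2.
Then 2E = 36 + 6·2 = 48, so E = 24, V = 2E/4 = 12, F = 12 + 2 = 14.

2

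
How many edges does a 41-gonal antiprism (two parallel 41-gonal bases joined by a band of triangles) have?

164

An antiprism on an n-gon has two n-gon caps and 2n triangles: V = 2·41 = 82, E = 4·41 = 164, F = 2·41 + 2 = 84.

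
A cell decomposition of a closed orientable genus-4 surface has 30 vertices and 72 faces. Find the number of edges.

For a closed orientable surface of genus 4, χ = 2 − 2·4 = -6.
E = V + F − (-6) = 30 + 72 − (-6) = 108.

108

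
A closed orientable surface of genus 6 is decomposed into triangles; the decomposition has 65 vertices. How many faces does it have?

150

χ = 2 − 2·6 = -10, and every face is a triangle so 3F = 2E.
V − E + F = -10 with E = 3F/2 gives 65 − (3/2 − 1)·F = -10, so F = 150 and E = 225.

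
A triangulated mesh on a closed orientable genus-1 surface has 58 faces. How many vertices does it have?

χ = 2 − 2·1 = 0, and every face is a triangle so 3F = 2E.
E = 3·58/2 = 87. Then V = 0 + E − F = 0 + 87 − 58 = 29.

29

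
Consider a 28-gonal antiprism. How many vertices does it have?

56

An antiprism on an n-gon has two n-gon caps and 2n triangles: V = 2·28 = 56, E = 4·28 = 112, F = 2·28 + 2 = 58.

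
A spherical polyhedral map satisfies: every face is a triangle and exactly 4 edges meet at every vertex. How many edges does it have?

12

Each face has 3 edges and each edge borders two faces, so 2E = 3F.
Each vertex has degree 4, so 4V = 2E and hence V = 3F/4.
Euler: V − E + F = 2 ⇒ (3F/4) − (3F/2) + F = 2.
Multiply by 8: (6 − 12 + 8)F = 16, i.e. 2F = 16.
So F = 8, E = 3·8/2 = 12, V = 3·8/4 = 6.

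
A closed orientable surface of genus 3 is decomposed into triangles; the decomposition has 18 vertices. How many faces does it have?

44

χ = 2 − 2·3 = -4, and every face is a triangle so 3F = 2E.
V − E + F = -4 with E = 3F/2 gives 18 − (3/2 − 1)·F = -4, so F = 44 and E = 66.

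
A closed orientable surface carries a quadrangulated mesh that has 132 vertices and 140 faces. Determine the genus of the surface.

5

Every face is a square, so 2E = 4·140 = 560, giving E = 280.
χ = V − E + F = 132 − 280 + 140 = -8.
For a closed orientable surface χ = 2 − 2g, so g = (2 − (-8))/2 = 5.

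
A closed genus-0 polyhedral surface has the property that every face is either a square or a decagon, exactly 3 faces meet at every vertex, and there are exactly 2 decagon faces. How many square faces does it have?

Let x be the number of squares; then F = 2 + x.
Edge–face incidences: 2E = 10·2 + 4·x = 20 + 4x.
Every vertex has degree 3, so 3V = 2E.
Euler: V − E + F = 2 ⇒ (2E)/3 − E + (2 + x) = 2.
Multiply by 6: 2·(2E) − 3·(2E) + 6·(2 + x) = 12, i.e. 12 + 6x − (20 + 4x) = 12.
Collecting terms: 2x − 8 = 12, so 2x = 20, so x = 10.
Then 2E = 20 + 4·10 = 60, so E = 30, V = 2E/3 = 20, F = 2 + 10 = 12.

10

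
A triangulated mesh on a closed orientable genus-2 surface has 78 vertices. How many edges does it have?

χ = 2 − 2·2 = -2, and every face is a triangle so 3F = 2E.
V − E + F = -2 with E = 3F/2 gives 78 − (3/2 − 1)·F = -2, so F = 160 and E = 240.

240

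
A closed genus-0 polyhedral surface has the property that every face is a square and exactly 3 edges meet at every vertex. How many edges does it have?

12

Each face has 4 edges and each edge borders two faces, so 2E = 4F.
Each vertex has degree 3, so 3V = 2E and hence V = 4F/3.
Euler: V − E + F = 2 ⇒ (4F/3) − (4F/2) + F = 2.
Multiply by 6: (8 − 12 + 6)F = 12, i.e. 2F = 12.
So F = 6, E = 4·6/2 = 12, V = 4·6/3 = 8.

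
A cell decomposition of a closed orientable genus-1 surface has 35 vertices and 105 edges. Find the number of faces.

For a closed orientable surface of genus 1, χ = 2 − 2·1 = 0.
F = 0 − V + E = 0 − 35 + 105 = 70.

70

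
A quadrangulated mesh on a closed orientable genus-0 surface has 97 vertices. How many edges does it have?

190

χ = 2 − 2·0 = 2, and every face is a square so 4F = 2E.
V − E + F = 2 with E = 4F/2 gives 97 − (4/2 − 1)·F = 2, so F = 95 and E = 190.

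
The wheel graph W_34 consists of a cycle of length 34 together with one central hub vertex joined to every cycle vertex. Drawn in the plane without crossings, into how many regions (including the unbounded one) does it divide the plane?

35

W_34 has V = 34 + 1 = 35 vertices and E = 2·34 = 68 edges.
By Euler's formula F = 2 − V + E = 2 − 35 + 68 = 35.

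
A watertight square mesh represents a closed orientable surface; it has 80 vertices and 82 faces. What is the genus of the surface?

2

Every face is a square, so 2E = 4·82 = 328, giving E = 164.
χ = V − E + F = 80 − 164 + 82 = -2.
For a closed orientable surface χ = 2 − 2g, so g = (2 − (-2))/2 = 2.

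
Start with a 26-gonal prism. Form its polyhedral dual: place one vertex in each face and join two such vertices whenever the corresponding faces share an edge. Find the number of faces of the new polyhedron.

The base solid has V = 52, E = 78, F = 28.
The dual swaps V and F and preserves E: V′ = F = 28, E′ = E = 78, F′ = V = 52.

52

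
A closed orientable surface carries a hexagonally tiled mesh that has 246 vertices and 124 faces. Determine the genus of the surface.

2

Every face is a hexagon, so 2E = 6·124 = 744, giving E = 372.
χ = V − E + F = 246 − 372 + 124 = -2.
For a closed orientable surface χ = 2 − 2g, so g = (2 − (-2))/2 = 2.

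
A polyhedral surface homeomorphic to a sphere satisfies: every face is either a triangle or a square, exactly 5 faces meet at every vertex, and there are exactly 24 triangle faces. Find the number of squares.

2

Let x be the number of squares; then F = 24 + x.
Edge–face incidences: 2E = 3·24 + 4·x = 72 + 4x.
Every vertex has degree 5, so 5V = 2E.
Euler: V − E + F = 2 ⇒ (2E)/5 − E + (24 + x) = 2.
Multiply by 10: 2·(2E) − 5·(2E) + 10·(24 + x) = 20, i.e. 240 + 10x − 3·(72 + 4x) = 20.
Collecting terms: −2x + 24 = 20, so −2x = −4, so x = 2.
Then 2E = 72 + 4·2 = 80, so E = 40, V = 2E/5 = 16, F = 24 + 2 = 26.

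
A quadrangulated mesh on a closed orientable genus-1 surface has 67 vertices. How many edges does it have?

χ = 2 − 2·1 = 0, and every face is a square so 4F = 2E.
V − E + F = 0 with E = 4F/2 gives 67 − (4/2 − 1)·F = 0, so F = 67 and E = 134.

134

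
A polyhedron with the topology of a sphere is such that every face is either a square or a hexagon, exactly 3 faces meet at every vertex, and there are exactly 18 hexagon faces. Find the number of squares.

Let x be the number of squares; then F = 18 + x.
Edge–face incidences: 2E = 6·18 + 4·x = 108 + 4x.
Every vertex has degree 3, so 3V = 2E.
Euler: V − E + F = 2 ⇒ (2E)/3 − E + (18 + x) = 2.
Multiply by 6: 2·(2E) − 3·(2E) + 6·(18 + x) = 12, i.e. 108 + 6x − (108 + 4x) = 12.
Collecting terms: 2x = 12, so x = 6.
Then 2E = 108 + 4·6 = 132, so E = 66, V = 2E/3 = 44, F = 18 + 6 = 24.

6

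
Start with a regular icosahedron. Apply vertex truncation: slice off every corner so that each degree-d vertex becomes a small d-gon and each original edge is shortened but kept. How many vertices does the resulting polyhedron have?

The base solid has V = 12, E = 30, F = 20.
Truncation replaces each original edge-end by a new vertex, so V′ = 2E = 60.
Each original edge survives, and each old vertex of degree d contributes d new edges; summing degrees gives Σd = 2E, so E′ = E + 2E = 3E = 90.
Each original face survives and each original vertex becomes one new face: F′ = F + V = 32.

60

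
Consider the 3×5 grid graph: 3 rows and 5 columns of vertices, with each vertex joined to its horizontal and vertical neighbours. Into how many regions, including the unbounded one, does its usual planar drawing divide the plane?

The grid has V = 3·5 = 15 vertices and E = 3·4 + 5·2 = 22 edges.
F = 2 − V + E = 2 − 15 + 22 = 9.

9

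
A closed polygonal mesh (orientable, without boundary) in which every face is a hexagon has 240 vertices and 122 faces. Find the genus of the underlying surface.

3

Every face is a hexagon, so 2E = 6·122 = 732, giving E = 366.
χ = V − E + F = 240 − 366 + 122 = -4.
For a closed orientable surface χ = 2 − 2g, so g = (2 − (-4))/2 = 3.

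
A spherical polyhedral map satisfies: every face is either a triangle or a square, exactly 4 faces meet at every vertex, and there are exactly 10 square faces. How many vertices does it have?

Let x be the number of triangles; then F = 10 + x.
Edge–face incidences: 2E = 4·10 + 3·x = 40 + 3x.
Every vertex has degree 4, so 4V = 2E.
Euler: V − E + F = 2 ⇒ (2E)/4 − E + (10 + x) = 2.
Multiply by 8: 2·(2E) − 4·(2E) + 8·(10 + x) = 16, i.e. 80 + 8x − 2·(40 + 3x) = 16.
Collecting terms: 2x = 16, so x = 8.
Then 2E = 40 + 3·8 = 64, so E = 32, V = 2E/4 = 16, F = 10 + 8 = 18.

16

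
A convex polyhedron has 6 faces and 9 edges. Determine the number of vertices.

Here V − E + F = 2.
V = 2 + E − F = 2 + 9 − 6 = 5.

5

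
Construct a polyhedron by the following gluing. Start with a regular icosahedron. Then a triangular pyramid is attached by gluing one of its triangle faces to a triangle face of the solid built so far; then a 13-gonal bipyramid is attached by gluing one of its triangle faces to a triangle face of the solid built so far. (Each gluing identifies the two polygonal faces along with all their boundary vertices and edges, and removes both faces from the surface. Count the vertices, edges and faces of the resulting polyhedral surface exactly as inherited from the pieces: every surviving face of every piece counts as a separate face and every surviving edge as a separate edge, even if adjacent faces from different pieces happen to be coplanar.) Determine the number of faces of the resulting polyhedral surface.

A regular icosahedron: V=12, E=30, F=20.
Attach a triangular pyramid (V=4, E=6, F=4) along a 3-gon: merge 3 vertices and 3 edges, delete both glued faces → V=13, E=33, F=22.
Attach a 13-gonal bipyramid (V=15, E=39, F=26) along a 3-gon: merge 3 vertices and 3 edges, delete both glued faces → V=25, E=69, F=46.
Check: V − E + F = 25 − 69 + 46 = 2.

46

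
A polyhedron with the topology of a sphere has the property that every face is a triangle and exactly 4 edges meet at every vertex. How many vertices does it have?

6

Each face has 3 edges and each edge borders two faces, so 2E = 3F.
Each vertex has degree 4, so 4V = 2E and hence V = 3F/4.
Euler: V − E + F = 2 ⇒ (3F/4) − (3F/2) + F = 2.
Multiply by 8: (6 − 12 + 8)F = 16, i.e. 2F = 16.
So F = 8, E = 3·8/2 = 12, V = 3·8/4 = 6.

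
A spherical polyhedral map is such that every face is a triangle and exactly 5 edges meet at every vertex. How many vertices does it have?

12

Each face has 3 edges and each edge borders two faces, so 2E = 3F.
Each vertex has degree 5, so 5V = 2E and hence V = 3F/5.
Euler: V − E + F = 2 ⇒ (3F/5) − (3F/2) + F = 2.
Multiply by 10: (6 − 15 + 10)F = 20, i.e. 1F = 20.
So F = 20, E = 3·20/2 = 30, V = 3·20/5 = 12.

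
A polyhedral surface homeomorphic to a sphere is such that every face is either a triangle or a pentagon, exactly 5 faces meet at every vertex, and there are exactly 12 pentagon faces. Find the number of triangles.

80

Let x be the number of triangles; then F = 12 + x.
Edge–face incidences: 2E = 5·12 + 3·x = 60 + 3x.
Every vertex has degree 5, so 5V = 2E.
Euler: V − E + F = 2 ⇒ (2E)/5 − E + (12 + x) = 2.
Multiply by 10: 2·(2E) − 5·(2E) + 10·(12 + x) = 20, i.e. 120 + 10x − 3·(60 + 3x) = 20.
Collecting terms: x − 60 = 20, so x = 80.
Then 2E = 60 + 3·80 = 300, so E = 150, V = 2E/5 = 60, F = 12 + 80 = 92.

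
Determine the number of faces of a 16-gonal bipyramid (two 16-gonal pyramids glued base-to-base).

A bipyramid over an n-gon has 2n triangular faces and n + 2 vertices: V = 16 + 2 = 18, E = 3·16 = 48, F = 2·16 = 32.
Check: V − E + F = 18 − 48 + 32 = 2.

32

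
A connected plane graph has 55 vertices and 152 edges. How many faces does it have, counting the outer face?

Euler's formula for a connected plane graph: V − E + F = 2, so F = 2 − 55 + 152 = 99.

99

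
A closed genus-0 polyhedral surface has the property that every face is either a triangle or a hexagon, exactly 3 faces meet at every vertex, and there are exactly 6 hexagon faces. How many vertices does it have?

16

Let x be the number of triangles; then F = 6 + x.
Edge–face incidences: 2E = 6·6 + 3·x = 36 + 3x.
Every vertex has degree 3, so 3V = 2E.
Euler: V − E + F = 2 ⇒ (2E)/3 − E + (6 + x) = 2.
Multiply by 6: 2·(2E) − 3·(2E) + 6·(6 + x) = 12, i.e. 36 + 6x − (36 + 3x) = 12.
Collecting terms: 3x = 12, so x = 4.
Then 2E = 36 + 3·4 = 48, so E = 24, V = 2E/3 = 16, F = 6 + 4 = 10.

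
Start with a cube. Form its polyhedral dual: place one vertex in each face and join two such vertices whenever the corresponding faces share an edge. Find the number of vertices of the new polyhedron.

The base solid has V = 8, E = 12, F = 6.
The dual swaps V and F and preserves E: V′ = F = 6, E′ = E = 12, F′ = V = 8.

6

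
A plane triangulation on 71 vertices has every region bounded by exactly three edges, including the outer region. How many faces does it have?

138

In a plane triangulation 3F = 2E and V − E + F = 2, so F = 2V − 4 = 2·71 − 4 = 138.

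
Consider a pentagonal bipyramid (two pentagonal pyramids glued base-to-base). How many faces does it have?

10

A bipyramid over an n-gon has 2n triangular faces and n + 2 vertices: V = 5 + 2 = 7, E = 3·5 = 15, F = 2·5 = 10.
Check: V − E + F = 7 − 15 + 10 = 2.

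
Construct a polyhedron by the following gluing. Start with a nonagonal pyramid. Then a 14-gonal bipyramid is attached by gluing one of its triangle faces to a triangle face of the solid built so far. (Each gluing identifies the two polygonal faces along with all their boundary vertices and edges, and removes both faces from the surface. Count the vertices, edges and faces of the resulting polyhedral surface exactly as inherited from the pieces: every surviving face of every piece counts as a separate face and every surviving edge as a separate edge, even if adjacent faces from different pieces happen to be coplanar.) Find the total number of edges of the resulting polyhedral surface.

57

A nonagonal pyramid: V=10, E=18, F=10.
Attach a 14-gonal bipyramid (V=16, E=42, F=28) along a 3-gon: merge 3 vertices and 3 edges, delete both glued faces → V=23, E=57, F=36.
Check: V − E + F = 23 − 57 + 36 = 2.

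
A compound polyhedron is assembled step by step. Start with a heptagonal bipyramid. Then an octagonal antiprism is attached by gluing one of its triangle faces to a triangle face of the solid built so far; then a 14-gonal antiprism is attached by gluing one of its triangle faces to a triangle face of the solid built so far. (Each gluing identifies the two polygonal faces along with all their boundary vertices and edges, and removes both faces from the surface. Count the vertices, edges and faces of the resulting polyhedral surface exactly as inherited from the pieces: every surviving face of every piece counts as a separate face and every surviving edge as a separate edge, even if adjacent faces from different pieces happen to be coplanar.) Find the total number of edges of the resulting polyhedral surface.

A heptagonal bipyramid: V=9, E=21, F=14.
Attach an octagonal antiprism (V=16, E=32, F=18) along a 3-gon: merge 3 vertices and 3 edges, delete both glued faces → V=22, E=50, F=30.
Attach a 14-gonal antiprism (V=28, E=56, F=30) along a 3-gon: merge 3 vertices and 3 edges, delete both glued faces → V=47, E=103, F=58.
Check: V − E + F = 47 − 103 + 58 = 2.

103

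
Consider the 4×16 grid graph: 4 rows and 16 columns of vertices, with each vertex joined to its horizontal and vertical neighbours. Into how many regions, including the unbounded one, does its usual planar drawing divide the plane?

The grid has V = 4·16 = 64 vertices and E = 4·15 + 16·3 = 108 edges.
F = 2 − V + E = 2 − 64 + 108 = 46.

46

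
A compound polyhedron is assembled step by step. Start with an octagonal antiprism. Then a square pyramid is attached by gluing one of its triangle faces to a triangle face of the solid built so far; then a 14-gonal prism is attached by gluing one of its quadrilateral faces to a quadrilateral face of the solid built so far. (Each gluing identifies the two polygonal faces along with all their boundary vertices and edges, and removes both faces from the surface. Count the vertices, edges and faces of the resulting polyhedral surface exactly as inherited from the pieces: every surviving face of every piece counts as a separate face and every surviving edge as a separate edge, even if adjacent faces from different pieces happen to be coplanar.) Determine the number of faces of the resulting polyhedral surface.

An octagonal antiprism: V=16, E=32, F=18.
Attach a square pyramid (V=5, E=8, F=5) along a 3-gon: merge 3 vertices and 3 edges, delete both glued faces → V=18, E=37, F=21.
Attach a 14-gonal prism (V=28, E=42, F=16) along a 4-gon: merge 4 vertices and 4 edges, delete both glued faces → V=42, E=75, F=35.
Check: V − E + F = 42 − 75 + 35 = 2.

35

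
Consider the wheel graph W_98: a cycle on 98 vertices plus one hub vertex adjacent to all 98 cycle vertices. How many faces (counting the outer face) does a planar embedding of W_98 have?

W_98 has V = 98 + 1 = 99 vertices and E = 2·98 = 196 edges.
By Euler's formula F = 2 − V + E = 2 − 99 + 196 = 99.

99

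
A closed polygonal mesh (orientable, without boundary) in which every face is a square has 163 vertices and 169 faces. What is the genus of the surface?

4

Every face is a square, so 2E = 4·169 = 676, giving E = 338.
χ = V − E + F = 163 − 338 + 169 = -6.
For a closed orientable surface χ = 2 − 2g, so g = (2 − (-6))/2 = 4.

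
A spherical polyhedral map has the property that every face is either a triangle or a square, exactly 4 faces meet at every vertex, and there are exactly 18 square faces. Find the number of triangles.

Let x be the number of triangles; then F = 18 + x.
Edge–face incidences: 2E = 4·18 + 3·x = 72 + 3x.
Every vertex has degree 4, so 4V = 2E.
Euler: V − E + F = 2 ⇒ (2E)/4 − E + (18 + x) = 2.
Multiply by 8: 2·(2E) − 4·(2E) + 8·(18 + x) = 16, i.e. 144 + 8x − 2·(72 + 3x) = 16.
Collecting terms: 2x = 16, so x = 8.
Then 2E = 72 + 3·8 = 96, so E = 48, V = 2E/4 = 24, F = 18 + 8 = 26.

8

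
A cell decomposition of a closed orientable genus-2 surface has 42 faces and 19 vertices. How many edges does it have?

For a closed orientable surface of genus 2, χ = 2 − 2·2 = -2.
E = V + F − (-2) = 19 + 42 − (-2) = 63.

63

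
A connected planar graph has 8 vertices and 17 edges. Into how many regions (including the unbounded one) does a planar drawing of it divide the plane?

Euler's formula for a connected plane graph: V − E + F = 2, so F = 2 − 8 + 17 = 11.

11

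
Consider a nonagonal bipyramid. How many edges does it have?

27

A bipyramid over an n-gon has 2n triangular faces and n + 2 vertices: V = 9 + 2 = 11, E = 3·9 = 27, F = 2·9 = 18.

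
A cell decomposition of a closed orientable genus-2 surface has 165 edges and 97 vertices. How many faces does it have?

For a closed orientable surface of genus 2, χ = 2 − 2·2 = -2.
F = -2 − V + E = -2 − 97 + 165 = 66.

66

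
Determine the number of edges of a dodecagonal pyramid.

24

A pyramid on an n-gon base has one n-gon and n triangles: V = 12 + 1 = 13, E = 2·12 = 24, F = 12 + 1 = 13.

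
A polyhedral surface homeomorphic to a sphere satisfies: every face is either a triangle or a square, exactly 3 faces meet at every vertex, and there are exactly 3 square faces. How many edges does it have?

Let x be the number of triangles; then F = 3 + x.
Edge–face incidences: 2E = 4·3 + 3·x = 12 + 3x.
Every vertex has degree 3, so 3V = 2E.
Euler: V − E + F = 2 ⇒ (2E)/3 − E + (3 + x) = 2.
Multiply by 6: 2·(2E) − 3·(2E) + 6·(3 + x) = 12, i.e. 18 + 6x − (12 + 3x) = 12.
Collecting terms: 3x + 6 = 12, so 3x = 6, so x = 2.
Then 2E = 12 + 3·2 = 18, so E = 9, V = 2E/3 = 6, F = 3 + 2 = 5.

9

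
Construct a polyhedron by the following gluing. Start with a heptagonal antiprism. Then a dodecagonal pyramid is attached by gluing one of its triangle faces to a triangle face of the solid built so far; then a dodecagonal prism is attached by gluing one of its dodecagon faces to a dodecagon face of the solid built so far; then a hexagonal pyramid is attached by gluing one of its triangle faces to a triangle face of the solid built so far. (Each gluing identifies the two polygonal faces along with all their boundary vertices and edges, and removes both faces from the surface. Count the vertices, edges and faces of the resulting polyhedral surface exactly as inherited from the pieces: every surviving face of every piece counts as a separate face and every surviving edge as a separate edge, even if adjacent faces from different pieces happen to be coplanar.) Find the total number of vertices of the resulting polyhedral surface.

40

A heptagonal antiprism: V=14, E=28, F=16.
Attach a dodecagonal pyramid (V=13, E=24, F=13) along a 3-gon: merge 3 vertices and 3 edges, delete both glued faces → V=24, E=49, F=27.
Attach a dodecagonal prism (V=24, E=36, F=14) along a 12-gon: merge 12 vertices and 12 edges, delete both glued faces → V=36, E=73, F=39.
Attach a hexagonal pyramid (V=7, E=12, F=7) along a 3-gon: merge 3 vertices and 3 edges, delete both glued faces → V=40, E=82, F=44.
Check: V − E + F = 40 − 82 + 44 = 2.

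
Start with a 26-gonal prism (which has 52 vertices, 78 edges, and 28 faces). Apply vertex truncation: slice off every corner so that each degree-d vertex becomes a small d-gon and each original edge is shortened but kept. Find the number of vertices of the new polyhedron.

Truncation replaces each original edge-end by a new vertex, so V′ = 2E = 156.
Each original edge survives, and each old vertex of degree d contributes d new edges; summing degrees gives Σd = 2E, so E′ = E + 2E = 3E = 234.
Each original face survives and each original vertex becomes one new face: F′ = F + V = 80.

156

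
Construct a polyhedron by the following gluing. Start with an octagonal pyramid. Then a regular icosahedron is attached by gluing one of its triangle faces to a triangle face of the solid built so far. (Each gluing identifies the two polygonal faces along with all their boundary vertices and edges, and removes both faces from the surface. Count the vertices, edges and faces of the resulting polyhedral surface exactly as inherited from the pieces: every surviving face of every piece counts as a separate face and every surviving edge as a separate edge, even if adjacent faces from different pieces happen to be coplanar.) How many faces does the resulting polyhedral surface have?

27

An octagonal pyramid: V=9, E=16, F=9.
Attach a regular icosahedron (V=12, E=30, F=20) along a 3-gon: merge 3 vertices and 3 edges, delete both glued faces → V=18, E=43, F=27.
Check: V − E + F = 18 − 43 + 27 = 2.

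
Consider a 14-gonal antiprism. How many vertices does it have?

An antiprism on an n-gon has two n-gon caps and 2n triangles: V = 2·14 = 28, E = 4·14 = 56, F = 2·14 + 2 = 30.
Check: V − E + F = 28 − 56 + 30 = 2.

28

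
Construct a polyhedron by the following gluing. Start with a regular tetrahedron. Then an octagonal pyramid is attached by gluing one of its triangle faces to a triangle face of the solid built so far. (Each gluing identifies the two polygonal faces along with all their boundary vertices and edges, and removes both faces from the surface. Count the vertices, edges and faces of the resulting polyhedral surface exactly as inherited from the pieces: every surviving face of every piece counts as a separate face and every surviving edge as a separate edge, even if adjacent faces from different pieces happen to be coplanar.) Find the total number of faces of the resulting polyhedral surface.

A regular tetrahedron: V=4, E=6, F=4.
Attach an octagonal pyramid (V=9, E=16, F=9) along a 3-gon: merge 3 vertices and 3 edges, delete both glued faces → V=10, E=19, F=11.
Check: V − E + F = 10 − 19 + 11 = 2.

11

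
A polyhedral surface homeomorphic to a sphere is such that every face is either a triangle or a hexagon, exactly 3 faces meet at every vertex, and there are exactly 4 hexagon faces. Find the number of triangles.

4

Let x be the number of triangles; then F = 4 + x.
Edge–face incidences: 2E = 6·4 + 3·x = 24 + 3x.
Every vertex has degree 3, so 3V = 2E.
Euler: V − E + F = 2 ⇒ (2E)/3 − E + (4 + x) = 2.
Multiply by 6: 2·(2E) − 3·(2E) + 6·(4 + x) = 12, i.e. 24 + 6x − (24 + 3x) = 12.
Collecting terms: 3x = 12, so x = 4.
Then 2E = 24 + 3·4 = 36, so E = 18, V = 2E/3 = 12, F = 4 + 4 = 8.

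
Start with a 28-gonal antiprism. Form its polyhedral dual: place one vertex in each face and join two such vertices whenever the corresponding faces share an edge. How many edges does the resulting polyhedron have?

The base solid has V = 56, E = 112, F = 58.
The dual swaps V and F and preserves E: V′ = F = 58, E′ = E = 112, F′ = V = 56.

112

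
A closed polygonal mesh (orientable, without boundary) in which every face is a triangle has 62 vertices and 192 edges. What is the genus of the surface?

2

Every face is a triangle and each edge borders two faces, so 3F = 2·192, giving F = 128.
χ = V − E + F = 62 − 192 + 128 = -2.
For a closed orientable surface χ = 2 − 2g, so g = (2 − (-2))/2 = 2.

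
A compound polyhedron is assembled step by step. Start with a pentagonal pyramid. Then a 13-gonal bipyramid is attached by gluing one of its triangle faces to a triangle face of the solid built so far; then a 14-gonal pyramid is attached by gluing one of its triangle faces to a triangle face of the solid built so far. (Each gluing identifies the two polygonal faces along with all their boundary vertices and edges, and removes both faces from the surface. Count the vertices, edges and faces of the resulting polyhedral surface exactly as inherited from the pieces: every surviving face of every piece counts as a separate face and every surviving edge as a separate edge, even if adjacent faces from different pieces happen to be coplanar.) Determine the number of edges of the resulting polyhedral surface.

A pentagonal pyramid: V=6, E=10, F=6.
Attach a 13-gonal bipyramid (V=15, E=39, F=26) along a 3-gon: merge 3 vertices and 3 edges, delete both glued faces → V=18, E=46, F=30.
Attach a 14-gonal pyramid (V=15, E=28, F=15) along a 3-gon: merge 3 vertices and 3 edges, delete both glued faces → V=30, E=71, F=43.
Check: V − E + F = 30 − 71 + 43 = 2.

71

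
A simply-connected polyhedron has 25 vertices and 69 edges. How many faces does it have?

46

Here V − E + F = 2.
F = 2 − V + E = 2 − 25 + 69 = 46.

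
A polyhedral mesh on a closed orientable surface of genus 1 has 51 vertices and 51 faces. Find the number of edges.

For a closed orientable surface of genus 1, χ = 2 − 2·1 = 0.
E = V + F − (0) = 51 + 51 − (0) = 102.

102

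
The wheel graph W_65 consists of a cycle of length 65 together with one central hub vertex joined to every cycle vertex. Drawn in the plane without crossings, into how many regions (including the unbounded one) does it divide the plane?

66

W_65 has V = 65 + 1 = 66 vertices and E = 2·65 = 130 edges.
By Euler's formula F = 2 − V + E = 2 − 66 + 130 = 66.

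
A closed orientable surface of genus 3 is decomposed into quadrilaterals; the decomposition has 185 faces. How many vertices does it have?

χ = 2 − 2·3 = -4, and every face is a square so 4F = 2E.
E = 4·185/2 = 370. Then V = -4 + E − F = -4 + 370 − 185 = 181.

181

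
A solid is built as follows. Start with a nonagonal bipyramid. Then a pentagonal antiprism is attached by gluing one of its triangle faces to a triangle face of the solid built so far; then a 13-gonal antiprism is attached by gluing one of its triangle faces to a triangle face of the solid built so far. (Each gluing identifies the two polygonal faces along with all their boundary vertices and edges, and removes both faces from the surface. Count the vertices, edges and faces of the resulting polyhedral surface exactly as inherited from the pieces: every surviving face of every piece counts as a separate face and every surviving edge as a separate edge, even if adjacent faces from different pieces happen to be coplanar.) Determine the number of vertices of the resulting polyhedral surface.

A nonagonal bipyramid: V=11, E=27, F=18.
Attach a pentagonal antiprism (V=10, E=20, F=12) along a 3-gon: merge 3 vertices and 3 edges, delete both glued faces → V=18, E=44, F=28.
Attach a 13-gonal antiprism (V=26, E=52, F=28) along a 3-gon: merge 3 vertices and 3 edges, delete both glued faces → V=41, E=93, F=54.
Check: V − E + F = 41 − 93 + 54 = 2.

41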